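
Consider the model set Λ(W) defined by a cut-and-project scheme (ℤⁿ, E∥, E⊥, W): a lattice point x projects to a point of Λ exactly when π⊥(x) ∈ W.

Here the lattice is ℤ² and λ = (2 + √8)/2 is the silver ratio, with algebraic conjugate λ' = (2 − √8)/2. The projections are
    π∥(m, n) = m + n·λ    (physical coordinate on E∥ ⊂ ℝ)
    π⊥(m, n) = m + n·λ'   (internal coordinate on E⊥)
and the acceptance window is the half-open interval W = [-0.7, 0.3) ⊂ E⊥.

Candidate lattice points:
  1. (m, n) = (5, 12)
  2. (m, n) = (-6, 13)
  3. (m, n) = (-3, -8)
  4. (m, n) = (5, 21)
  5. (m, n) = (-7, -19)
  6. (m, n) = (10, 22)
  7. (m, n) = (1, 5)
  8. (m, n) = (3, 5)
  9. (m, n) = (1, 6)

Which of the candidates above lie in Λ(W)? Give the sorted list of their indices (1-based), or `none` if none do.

Numerically λ ≈ 2.4142 and λ' = −1/λ ≈ -0.4142.
[1] lift (5,12): star map gives 0.0294; window check -0.7 ≤ 0.0294 < 0.3 is true → IN Λ
[2] lift (-6,13): star map gives -11.3848; window check -0.7 ≤ -11.3848 < 0.3 is false → out
[3] lift (-3,-8): star map gives 0.3137; window check -0.7 ≤ 0.3137 < 0.3 is false → out
[4] lift (5,21): star map gives -3.6985; window check -0.7 ≤ -3.6985 < 0.3 is false → out
[5] lift (-7,-19): star map gives 0.8701; window check -0.7 ≤ 0.8701 < 0.3 is false → out
[6] lift (10,22): star map gives 0.8873; window check -0.7 ≤ 0.8873 < 0.3 is false → out
[7] lift (1,5): star map gives -1.0711; window check -0.7 ≤ -1.0711 < 0.3 is false → out
[8] lift (3,5): star map gives 0.9289; window check -0.7 ≤ 0.9289 < 0.3 is false → out
[9] lift (1,6): star map gives -1.4853; window check -0.7 ≤ -1.4853 < 0.3 is false → out

1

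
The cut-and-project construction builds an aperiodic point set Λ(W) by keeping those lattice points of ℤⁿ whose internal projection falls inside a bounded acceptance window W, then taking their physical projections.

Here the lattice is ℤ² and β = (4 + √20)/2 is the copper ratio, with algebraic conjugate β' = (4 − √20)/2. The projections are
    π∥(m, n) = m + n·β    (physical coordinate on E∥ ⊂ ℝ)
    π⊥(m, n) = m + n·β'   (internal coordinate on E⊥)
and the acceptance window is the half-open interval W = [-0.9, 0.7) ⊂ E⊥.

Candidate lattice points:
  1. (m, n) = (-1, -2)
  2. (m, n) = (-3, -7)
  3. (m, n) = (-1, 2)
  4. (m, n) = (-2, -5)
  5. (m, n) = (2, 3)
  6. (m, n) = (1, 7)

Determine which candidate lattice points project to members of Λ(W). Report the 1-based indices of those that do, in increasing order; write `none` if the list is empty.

1, 4, 6

Numerically β ≈ 4.23607 and β' = −1/β ≈ -0.23607.
candidate 1: (m,n)=(-1,-2) → π∥ = -1-2·β ≈ -9.47214, π⊥ = -1-2·β' ≈ -0.52786 ∈ [-0.9, 0.7) ⇒ IN Λ
candidate 2: (m,n)=(-3,-7) → π∥ = -3-7·β ≈ -32.65248, π⊥ = -3-7·β' ≈ -1.34752 ∉ [-0.9, 0.7) ⇒ out
candidate 3: (m,n)=(-1,2) → π∥ = -1+2·β ≈ 7.47214, π⊥ = -1+2·β' ≈ -1.47214 ∉ [-0.9, 0.7) ⇒ out
candidate 4: (m,n)=(-2,-5) → π∥ = -2-5·β ≈ -23.18034, π⊥ = -2-5·β' ≈ -0.81966 ∈ [-0.9, 0.7) ⇒ IN Λ
candidate 5: (m,n)=(2,3) → π∥ = 2+3·β ≈ 14.70820, π⊥ = 2+3·β' ≈ 1.29180 ∉ [-0.9, 0.7) ⇒ out
candidate 6: (m,n)=(1,7) → π∥ = 1+7·β ≈ 30.65248, π⊥ = 1+7·β' ≈ -0.65248 ∈ [-0.9, 0.7) ⇒ IN Λ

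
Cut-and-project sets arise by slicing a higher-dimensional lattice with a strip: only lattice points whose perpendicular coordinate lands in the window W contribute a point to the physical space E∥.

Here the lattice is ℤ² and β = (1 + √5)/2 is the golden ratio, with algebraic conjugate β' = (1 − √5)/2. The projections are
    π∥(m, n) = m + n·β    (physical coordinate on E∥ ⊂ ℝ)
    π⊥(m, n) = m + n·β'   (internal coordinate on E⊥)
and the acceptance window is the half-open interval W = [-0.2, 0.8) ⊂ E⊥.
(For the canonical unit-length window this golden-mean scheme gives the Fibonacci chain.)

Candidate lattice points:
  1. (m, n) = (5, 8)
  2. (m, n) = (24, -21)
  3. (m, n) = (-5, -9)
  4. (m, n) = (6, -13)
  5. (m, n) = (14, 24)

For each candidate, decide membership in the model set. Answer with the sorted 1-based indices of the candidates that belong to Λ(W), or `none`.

1, 3

Numerically β ≈ 1.618034 and β' = −1/β ≈ -0.618034.
[1] lift (5,8): star map gives 0.055728; window check -0.2 ≤ 0.055728 < 0.8 is true → IN Λ
[2] lift (24,-21): star map gives 36.978714; window check -0.2 ≤ 36.978714 < 0.8 is false → out
[3] lift (-5,-9): star map gives 0.562306; window check -0.2 ≤ 0.562306 < 0.8 is true → IN Λ
[4] lift (6,-13): star map gives 14.034442; window check -0.2 ≤ 14.034442 < 0.8 is false → out
[5] lift (14,24): star map gives -0.832816; window check -0.2 ≤ -0.832816 < 0.8 is false → out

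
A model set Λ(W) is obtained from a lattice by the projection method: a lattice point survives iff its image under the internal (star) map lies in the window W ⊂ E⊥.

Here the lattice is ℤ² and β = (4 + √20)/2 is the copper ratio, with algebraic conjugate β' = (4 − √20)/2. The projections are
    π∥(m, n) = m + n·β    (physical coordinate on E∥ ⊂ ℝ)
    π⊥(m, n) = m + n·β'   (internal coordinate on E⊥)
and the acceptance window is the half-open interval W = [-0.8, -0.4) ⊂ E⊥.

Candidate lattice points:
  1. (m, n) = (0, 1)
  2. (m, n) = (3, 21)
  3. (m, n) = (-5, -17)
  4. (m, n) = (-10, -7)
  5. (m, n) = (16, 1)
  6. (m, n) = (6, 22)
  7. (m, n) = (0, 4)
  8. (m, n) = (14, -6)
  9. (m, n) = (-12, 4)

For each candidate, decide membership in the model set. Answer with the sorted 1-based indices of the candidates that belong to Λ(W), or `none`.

none

Compute β' = (4−√20)/2 = -0.236068, so π⊥(m,n) = m -0.236068·n.
#1 (0,1): internal coord 0 + (1)·β' = -0.236068; -0.236068 ∉ [-0.8, -0.4) → out
#2 (3,21): internal coord 3 + (21)·β' = -1.957428; -1.957428 ∉ [-0.8, -0.4) → out
#3 (-5,-17): internal coord -5 + (-17)·β' = -0.986844; -0.986844 ∉ [-0.8, -0.4) → out
#4 (-10,-7): internal coord -10 + (-7)·β' = -8.347524; -8.347524 ∉ [-0.8, -0.4) → out
#5 (16,1): internal coord 16 + (1)·β' = +15.763932; +15.763932 ∉ [-0.8, -0.4) → out
#6 (6,22): internal coord 6 + (22)·β' = +0.806504; +0.806504 ∉ [-0.8, -0.4) → out
#7 (0,4): internal coord 0 + (4)·β' = -0.944272; -0.944272 ∉ [-0.8, -0.4) → out
#8 (14,-6): internal coord 14 + (-6)·β' = +15.416408; +15.416408 ∉ [-0.8, -0.4) → out
#9 (-12,4): internal coord -12 + (4)·β' = -12.944272; -12.944272 ∉ [-0.8, -0.4) → out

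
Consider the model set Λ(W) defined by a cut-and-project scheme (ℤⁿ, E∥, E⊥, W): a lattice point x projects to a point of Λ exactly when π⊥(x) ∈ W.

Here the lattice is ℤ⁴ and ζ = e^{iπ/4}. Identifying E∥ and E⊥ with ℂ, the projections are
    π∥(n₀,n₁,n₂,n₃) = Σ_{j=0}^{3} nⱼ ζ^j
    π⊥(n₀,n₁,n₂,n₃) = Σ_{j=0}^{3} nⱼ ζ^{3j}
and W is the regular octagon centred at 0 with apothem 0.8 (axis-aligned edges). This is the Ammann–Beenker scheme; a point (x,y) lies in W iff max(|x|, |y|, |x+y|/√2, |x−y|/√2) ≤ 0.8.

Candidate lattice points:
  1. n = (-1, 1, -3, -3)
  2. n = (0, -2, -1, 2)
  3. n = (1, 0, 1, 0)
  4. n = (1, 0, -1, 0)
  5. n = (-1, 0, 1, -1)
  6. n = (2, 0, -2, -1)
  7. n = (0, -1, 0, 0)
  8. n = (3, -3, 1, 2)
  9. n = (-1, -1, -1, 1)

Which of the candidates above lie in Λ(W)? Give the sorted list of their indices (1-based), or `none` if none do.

none

π⊥(n) = n₀ + n₁ζ³ + n₂ζ⁶ + n₃ζ⁹ where ζ = e^{iπ/4}.
candidate 1: n = (-1, 1, -3, -3) → π⊥ ≈ (-3.82843, +1.58579); max(|x|,|y|,|x±y|/√2) = 3.82843 > 0.8 ⇒ ∉ W
candidate 2: n = (0, -2, -1, 2) → π⊥ ≈ (+2.82843, +1.00000); max(|x|,|y|,|x±y|/√2) = 2.82843 > 0.8 ⇒ ∉ W
candidate 3: n = (1, 0, 1, 0) → π⊥ ≈ (+1.00000, -1.00000); max(|x|,|y|,|x±y|/√2) = 1.41421 > 0.8 ⇒ ∉ W
candidate 4: n = (1, 0, -1, 0) → π⊥ ≈ (+1.00000, +1.00000); max(|x|,|y|,|x±y|/√2) = 1.41421 > 0.8 ⇒ ∉ W
candidate 5: n = (-1, 0, 1, -1) → π⊥ ≈ (-1.70711, -1.70711); max(|x|,|y|,|x±y|/√2) = 2.41421 > 0.8 ⇒ ∉ W
candidate 6: n = (2, 0, -2, -1) → π⊥ ≈ (+1.29289, +1.29289); max(|x|,|y|,|x±y|/√2) = 1.82843 > 0.8 ⇒ ∉ W
candidate 7: n = (0, -1, 0, 0) → π⊥ ≈ (+0.70711, -0.70711); max(|x|,|y|,|x±y|/√2) = 1.00000 > 0.8 ⇒ ∉ W
candidate 8: n = (3, -3, 1, 2) → π⊥ ≈ (+6.53553, -1.70711); max(|x|,|y|,|x±y|/√2) = 6.53553 > 0.8 ⇒ ∉ W
candidate 9: n = (-1, -1, -1, 1) → π⊥ ≈ (+0.41421, +1.00000); max(|x|,|y|,|x±y|/√2) = 1.00000 > 0.8 ⇒ ∉ W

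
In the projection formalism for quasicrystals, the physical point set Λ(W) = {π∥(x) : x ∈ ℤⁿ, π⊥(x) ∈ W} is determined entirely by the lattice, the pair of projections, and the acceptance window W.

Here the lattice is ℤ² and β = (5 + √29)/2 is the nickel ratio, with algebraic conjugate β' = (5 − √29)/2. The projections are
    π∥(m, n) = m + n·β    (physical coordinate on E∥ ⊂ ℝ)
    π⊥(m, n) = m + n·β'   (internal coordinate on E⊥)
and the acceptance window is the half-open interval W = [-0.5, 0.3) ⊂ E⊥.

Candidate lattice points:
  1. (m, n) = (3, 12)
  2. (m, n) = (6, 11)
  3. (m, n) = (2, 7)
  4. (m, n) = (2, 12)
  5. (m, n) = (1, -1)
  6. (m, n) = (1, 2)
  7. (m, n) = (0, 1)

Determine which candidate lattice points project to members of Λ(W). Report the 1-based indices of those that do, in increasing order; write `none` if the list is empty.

4, 7

Compute β' = (5−√29)/2 = -0.192582, so π⊥(m,n) = m -0.192582·n.
candidate 1: (m,n)=(3,12) → π∥ = 3+12·β ≈ 65.310989, π⊥ = 3+12·β' ≈ 0.689011 ∉ [-0.5, 0.3) ⇒ out
candidate 2: (m,n)=(6,11) → π∥ = 6+11·β ≈ 63.118406, π⊥ = 6+11·β' ≈ 3.881594 ∉ [-0.5, 0.3) ⇒ out
candidate 3: (m,n)=(2,7) → π∥ = 2+7·β ≈ 38.348077, π⊥ = 2+7·β' ≈ 0.651923 ∉ [-0.5, 0.3) ⇒ out
candidate 4: (m,n)=(2,12) → π∥ = 2+12·β ≈ 64.310989, π⊥ = 2+12·β' ≈ -0.310989 ∈ [-0.5, 0.3) ⇒ IN Λ
candidate 5: (m,n)=(1,-1) → π∥ = 1-1·β ≈ -4.192582, π⊥ = 1-1·β' ≈ 1.192582 ∉ [-0.5, 0.3) ⇒ out
candidate 6: (m,n)=(1,2) → π∥ = 1+2·β ≈ 11.385165, π⊥ = 1+2·β' ≈ 0.614835 ∉ [-0.5, 0.3) ⇒ out
candidate 7: (m,n)=(0,1) → π∥ = 0+1·β ≈ 5.192582, π⊥ = 0+1·β' ≈ -0.192582 ∈ [-0.5, 0.3) ⇒ IN Λ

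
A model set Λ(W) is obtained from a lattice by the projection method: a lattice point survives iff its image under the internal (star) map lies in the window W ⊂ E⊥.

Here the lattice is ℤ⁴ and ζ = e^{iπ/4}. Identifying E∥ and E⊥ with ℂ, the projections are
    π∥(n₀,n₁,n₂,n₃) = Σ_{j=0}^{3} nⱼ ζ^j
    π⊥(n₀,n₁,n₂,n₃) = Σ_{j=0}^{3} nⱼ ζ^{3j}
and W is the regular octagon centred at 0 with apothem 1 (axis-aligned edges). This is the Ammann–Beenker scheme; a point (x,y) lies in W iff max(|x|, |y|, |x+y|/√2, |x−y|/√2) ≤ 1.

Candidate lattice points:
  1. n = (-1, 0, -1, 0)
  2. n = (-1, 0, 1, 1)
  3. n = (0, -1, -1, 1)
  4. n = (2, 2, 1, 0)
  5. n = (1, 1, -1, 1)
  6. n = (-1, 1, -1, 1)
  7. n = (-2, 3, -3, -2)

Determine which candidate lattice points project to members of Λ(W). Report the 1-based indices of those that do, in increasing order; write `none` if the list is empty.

Internal map: ζ^{3j} for j=0..3 gives (1,0), (−√2/2,√2/2), (0,−1), (√2/2,√2/2).
#1 (-1, 0, -1, 0): internal (-1.00000, 1.00000); octagon support 1.41421 vs apothem 1 → ∉ W
#2 (-1, 0, 1, 1): internal (-0.29289, -0.29289); octagon support 0.41421 vs apothem 1 → ∈ W
#3 (0, -1, -1, 1): internal (1.41421, 1.00000); octagon support 1.70711 vs apothem 1 → ∉ W
#4 (2, 2, 1, 0): internal (0.58579, 0.41421); octagon support 0.70711 vs apothem 1 → ∈ W
#5 (1, 1, -1, 1): internal (1.00000, 2.41421); octagon support 2.41421 vs apothem 1 → ∉ W
#6 (-1, 1, -1, 1): internal (-1.00000, 2.41421); octagon support 2.41421 vs apothem 1 → ∉ W
#7 (-2, 3, -3, -2): internal (-5.53553, 3.70711); octagon support 6.53553 vs apothem 1 → ∉ W

2, 4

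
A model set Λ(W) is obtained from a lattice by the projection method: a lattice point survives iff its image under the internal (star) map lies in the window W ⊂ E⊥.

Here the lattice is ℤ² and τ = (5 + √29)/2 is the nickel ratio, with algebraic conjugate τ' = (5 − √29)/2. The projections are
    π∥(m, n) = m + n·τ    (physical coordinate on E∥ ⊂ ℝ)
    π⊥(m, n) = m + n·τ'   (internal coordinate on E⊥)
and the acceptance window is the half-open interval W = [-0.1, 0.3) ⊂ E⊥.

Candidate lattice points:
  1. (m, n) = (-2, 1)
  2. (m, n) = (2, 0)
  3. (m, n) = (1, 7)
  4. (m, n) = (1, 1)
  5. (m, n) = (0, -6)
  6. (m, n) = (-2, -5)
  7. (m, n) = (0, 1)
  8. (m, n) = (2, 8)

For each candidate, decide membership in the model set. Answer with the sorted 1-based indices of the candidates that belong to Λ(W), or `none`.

Compute τ' = (5−√29)/2 = -0.192582, so π⊥(m,n) = m -0.192582·n.
candidate 1: (m,n)=(-2,1) → π∥ = -2+1·τ ≈ 3.192582, π⊥ = -2+1·τ' ≈ -2.192582 ∉ [-0.1, 0.3) ⇒ out
candidate 2: (m,n)=(2,0) → π∥ = 2+0·τ ≈ 2.000000, π⊥ = 2+0·τ' ≈ 2.000000 ∉ [-0.1, 0.3) ⇒ out
candidate 3: (m,n)=(1,7) → π∥ = 1+7·τ ≈ 37.348077, π⊥ = 1+7·τ' ≈ -0.348077 ∉ [-0.1, 0.3) ⇒ out
candidate 4: (m,n)=(1,1) → π∥ = 1+1·τ ≈ 6.192582, π⊥ = 1+1·τ' ≈ 0.807418 ∉ [-0.1, 0.3) ⇒ out
candidate 5: (m,n)=(0,-6) → π∥ = 0-6·τ ≈ -31.155494, π⊥ = 0-6·τ' ≈ 1.155494 ∉ [-0.1, 0.3) ⇒ out
candidate 6: (m,n)=(-2,-5) → π∥ = -2-5·τ ≈ -27.962912, π⊥ = -2-5·τ' ≈ -1.037088 ∉ [-0.1, 0.3) ⇒ out
candidate 7: (m,n)=(0,1) → π∥ = 0+1·τ ≈ 5.192582, π⊥ = 0+1·τ' ≈ -0.192582 ∉ [-0.1, 0.3) ⇒ out
candidate 8: (m,n)=(2,8) → π∥ = 2+8·τ ≈ 43.540659, π⊥ = 2+8·τ' ≈ 0.459341 ∉ [-0.1, 0.3) ⇒ out

none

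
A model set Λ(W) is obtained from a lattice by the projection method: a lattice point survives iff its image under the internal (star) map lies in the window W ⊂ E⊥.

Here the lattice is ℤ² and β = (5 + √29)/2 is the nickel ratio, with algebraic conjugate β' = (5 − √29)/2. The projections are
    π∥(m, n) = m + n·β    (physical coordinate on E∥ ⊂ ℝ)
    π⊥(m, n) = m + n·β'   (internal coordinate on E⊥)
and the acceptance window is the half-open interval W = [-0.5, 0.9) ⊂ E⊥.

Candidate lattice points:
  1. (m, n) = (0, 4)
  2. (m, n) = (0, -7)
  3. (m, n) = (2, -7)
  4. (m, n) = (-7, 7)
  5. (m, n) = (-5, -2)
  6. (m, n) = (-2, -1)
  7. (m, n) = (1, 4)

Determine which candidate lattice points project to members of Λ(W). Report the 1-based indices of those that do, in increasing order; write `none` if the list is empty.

Numerically β ≈ 5.192582 and β' = −1/β ≈ -0.192582.
[1] lift (0,4): star map gives -0.770330; window check -0.5 ≤ -0.770330 < 0.9 is false → out
[2] lift (0,-7): star map gives 1.348077; window check -0.5 ≤ 1.348077 < 0.9 is false → out
[3] lift (2,-7): star map gives 3.348077; window check -0.5 ≤ 3.348077 < 0.9 is false → out
[4] lift (-7,7): star map gives -8.348077; window check -0.5 ≤ -8.348077 < 0.9 is false → out
[5] lift (-5,-2): star map gives -4.614835; window check -0.5 ≤ -4.614835 < 0.9 is false → out
[6] lift (-2,-1): star map gives -1.807418; window check -0.5 ≤ -1.807418 < 0.9 is false → out
[7] lift (1,4): star map gives 0.229670; window check -0.5 ≤ 0.229670 < 0.9 is true → IN Λ

7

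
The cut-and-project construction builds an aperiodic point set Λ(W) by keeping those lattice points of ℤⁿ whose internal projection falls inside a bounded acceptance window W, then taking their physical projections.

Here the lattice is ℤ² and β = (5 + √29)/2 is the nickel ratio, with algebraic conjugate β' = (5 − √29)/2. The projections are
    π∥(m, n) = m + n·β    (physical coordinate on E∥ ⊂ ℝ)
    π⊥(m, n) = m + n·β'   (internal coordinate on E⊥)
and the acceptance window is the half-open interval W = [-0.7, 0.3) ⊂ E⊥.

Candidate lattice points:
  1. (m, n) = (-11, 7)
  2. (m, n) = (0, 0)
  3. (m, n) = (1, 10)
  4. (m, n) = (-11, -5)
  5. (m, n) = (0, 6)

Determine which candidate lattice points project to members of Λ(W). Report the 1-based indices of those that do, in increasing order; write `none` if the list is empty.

2

β' = (5−√29)/2 ≈ -0.1926.
[1] lift (-11,7): star map gives -12.3481; window check -0.7 ≤ -12.3481 < 0.3 is false → out
[2] lift (0,0): star map gives 0.0000; window check -0.7 ≤ 0.0000 < 0.3 is true → IN Λ
[3] lift (1,10): star map gives -0.9258; window check -0.7 ≤ -0.9258 < 0.3 is false → out
[4] lift (-11,-5): star map gives -10.0371; window check -0.7 ≤ -10.0371 < 0.3 is false → out
[5] lift (0,6): star map gives -1.1555; window check -0.7 ≤ -1.1555 < 0.3 is false → out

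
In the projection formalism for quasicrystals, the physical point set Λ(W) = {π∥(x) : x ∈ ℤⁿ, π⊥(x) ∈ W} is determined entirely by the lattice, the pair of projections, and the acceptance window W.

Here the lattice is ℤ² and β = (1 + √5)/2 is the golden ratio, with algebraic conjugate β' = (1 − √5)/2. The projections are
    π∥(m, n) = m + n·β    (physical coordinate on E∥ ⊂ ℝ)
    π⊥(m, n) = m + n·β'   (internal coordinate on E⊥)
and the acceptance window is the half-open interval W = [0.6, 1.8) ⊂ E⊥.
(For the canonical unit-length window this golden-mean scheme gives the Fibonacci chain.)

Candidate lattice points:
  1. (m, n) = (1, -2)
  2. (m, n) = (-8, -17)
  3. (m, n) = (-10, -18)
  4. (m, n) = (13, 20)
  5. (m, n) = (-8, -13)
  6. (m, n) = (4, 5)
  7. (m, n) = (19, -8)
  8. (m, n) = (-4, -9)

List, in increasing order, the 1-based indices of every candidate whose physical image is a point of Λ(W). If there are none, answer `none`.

Numerically β ≈ 1.618034 and β' = −1/β ≈ -0.618034.
candidate 1: (m,n)=(1,-2) → π∥ = 1-2·β ≈ -2.236068, π⊥ = 1-2·β' ≈ 2.236068 ∉ [0.6, 1.8) ⇒ out
candidate 2: (m,n)=(-8,-17) → π∥ = -8-17·β ≈ -35.506578, π⊥ = -8-17·β' ≈ 2.506578 ∉ [0.6, 1.8) ⇒ out
candidate 3: (m,n)=(-10,-18) → π∥ = -10-18·β ≈ -39.124612, π⊥ = -10-18·β' ≈ 1.124612 ∈ [0.6, 1.8) ⇒ IN Λ
candidate 4: (m,n)=(13,20) → π∥ = 13+20·β ≈ 45.360680, π⊥ = 13+20·β' ≈ 0.639320 ∈ [0.6, 1.8) ⇒ IN Λ
candidate 5: (m,n)=(-8,-13) → π∥ = -8-13·β ≈ -29.034442, π⊥ = -8-13·β' ≈ 0.034442 ∉ [0.6, 1.8) ⇒ out
candidate 6: (m,n)=(4,5) → π∥ = 4+5·β ≈ 12.090170, π⊥ = 4+5·β' ≈ 0.909830 ∈ [0.6, 1.8) ⇒ IN Λ
candidate 7: (m,n)=(19,-8) → π∥ = 19-8·β ≈ 6.055728, π⊥ = 19-8·β' ≈ 23.944272 ∉ [0.6, 1.8) ⇒ out
candidate 8: (m,n)=(-4,-9) → π∥ = -4-9·β ≈ -18.562306, π⊥ = -4-9·β' ≈ 1.562306 ∈ [0.6, 1.8) ⇒ IN Λ

3, 4, 6, 8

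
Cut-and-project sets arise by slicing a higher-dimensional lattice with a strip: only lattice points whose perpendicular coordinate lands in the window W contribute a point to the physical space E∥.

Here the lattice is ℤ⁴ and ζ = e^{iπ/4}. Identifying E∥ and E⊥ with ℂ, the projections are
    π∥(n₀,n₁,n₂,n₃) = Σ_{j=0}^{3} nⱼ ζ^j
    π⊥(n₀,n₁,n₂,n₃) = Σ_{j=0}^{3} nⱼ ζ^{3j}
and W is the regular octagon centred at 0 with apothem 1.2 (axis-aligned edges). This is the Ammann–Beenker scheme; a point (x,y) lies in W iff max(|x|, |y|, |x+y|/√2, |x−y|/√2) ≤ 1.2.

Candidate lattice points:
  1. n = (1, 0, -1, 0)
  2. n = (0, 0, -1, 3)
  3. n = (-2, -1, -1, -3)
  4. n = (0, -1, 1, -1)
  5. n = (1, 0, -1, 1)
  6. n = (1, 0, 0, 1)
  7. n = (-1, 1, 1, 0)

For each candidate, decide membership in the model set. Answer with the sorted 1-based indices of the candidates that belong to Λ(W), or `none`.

With ζ = e^{iπ/4} the internal vectors are ζ^0,ζ^3,ζ^6,ζ^9.
candidate 1: n = (1, 0, -1, 0) → π⊥ ≈ (+1.000000, +1.000000); max(|x|,|y|,|x±y|/√2) = 1.414214 > 1.2 ⇒ ∉ W
candidate 2: n = (0, 0, -1, 3) → π⊥ ≈ (+2.121320, +3.121320); max(|x|,|y|,|x±y|/√2) = 3.707107 > 1.2 ⇒ ∉ W
candidate 3: n = (-2, -1, -1, -3) → π⊥ ≈ (-3.414214, -1.828427); max(|x|,|y|,|x±y|/√2) = 3.707107 > 1.2 ⇒ ∉ W
candidate 4: n = (0, -1, 1, -1) → π⊥ ≈ (+0.000000, -2.414214); max(|x|,|y|,|x±y|/√2) = 2.414214 > 1.2 ⇒ ∉ W
candidate 5: n = (1, 0, -1, 1) → π⊥ ≈ (+1.707107, +1.707107); max(|x|,|y|,|x±y|/√2) = 2.414214 > 1.2 ⇒ ∉ W
candidate 6: n = (1, 0, 0, 1) → π⊥ ≈ (+1.707107, +0.707107); max(|x|,|y|,|x±y|/√2) = 1.707107 > 1.2 ⇒ ∉ W
candidate 7: n = (-1, 1, 1, 0) → π⊥ ≈ (-1.707107, -0.292893); max(|x|,|y|,|x±y|/√2) = 1.707107 > 1.2 ⇒ ∉ W

none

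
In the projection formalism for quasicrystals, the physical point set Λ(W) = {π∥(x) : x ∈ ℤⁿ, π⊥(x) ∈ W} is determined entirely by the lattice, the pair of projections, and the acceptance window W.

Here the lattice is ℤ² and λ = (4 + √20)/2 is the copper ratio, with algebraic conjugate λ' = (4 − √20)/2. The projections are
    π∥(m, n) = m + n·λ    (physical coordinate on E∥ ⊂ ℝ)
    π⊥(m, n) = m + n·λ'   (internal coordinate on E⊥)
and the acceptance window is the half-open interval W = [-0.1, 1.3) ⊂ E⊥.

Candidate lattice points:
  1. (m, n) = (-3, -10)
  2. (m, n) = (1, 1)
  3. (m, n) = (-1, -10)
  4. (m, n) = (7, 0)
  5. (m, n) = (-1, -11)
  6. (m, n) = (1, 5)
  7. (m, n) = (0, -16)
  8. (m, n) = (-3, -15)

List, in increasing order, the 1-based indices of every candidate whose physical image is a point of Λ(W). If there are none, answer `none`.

Compute λ' = (4−√20)/2 = -0.236068, so π⊥(m,n) = m -0.236068·n.
#1 (-3,-10): internal coord -3 + (-10)·λ' = -0.639320; -0.639320 ∉ [-0.1, 1.3) → out
#2 (1,1): internal coord 1 + (1)·λ' = +0.763932; +0.763932 ∈ [-0.1, 1.3) → IN Λ
#3 (-1,-10): internal coord -1 + (-10)·λ' = +1.360680; +1.360680 ∉ [-0.1, 1.3) → out
#4 (7,0): internal coord 7 + (0)·λ' = +7.000000; +7.000000 ∉ [-0.1, 1.3) → out
#5 (-1,-11): internal coord -1 + (-11)·λ' = +1.596748; +1.596748 ∉ [-0.1, 1.3) → out
#6 (1,5): internal coord 1 + (5)·λ' = -0.180340; -0.180340 ∉ [-0.1, 1.3) → out
#7 (0,-16): internal coord 0 + (-16)·λ' = +3.777088; +3.777088 ∉ [-0.1, 1.3) → out
#8 (-3,-15): internal coord -3 + (-15)·λ' = +0.541020; +0.541020 ∈ [-0.1, 1.3) → IN Λ

2, 8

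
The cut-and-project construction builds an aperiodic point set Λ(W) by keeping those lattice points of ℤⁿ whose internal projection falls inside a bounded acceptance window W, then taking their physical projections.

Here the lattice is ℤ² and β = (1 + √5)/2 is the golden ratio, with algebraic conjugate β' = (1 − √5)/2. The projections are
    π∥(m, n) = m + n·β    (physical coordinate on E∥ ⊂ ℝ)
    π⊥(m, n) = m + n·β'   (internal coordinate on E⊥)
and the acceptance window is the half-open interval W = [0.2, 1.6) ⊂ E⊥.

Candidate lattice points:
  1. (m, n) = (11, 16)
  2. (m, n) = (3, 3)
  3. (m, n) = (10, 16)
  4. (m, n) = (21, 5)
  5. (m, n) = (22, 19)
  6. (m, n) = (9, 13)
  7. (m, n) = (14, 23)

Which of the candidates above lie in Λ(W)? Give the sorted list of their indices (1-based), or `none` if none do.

Numerically β ≈ 1.6180 and β' = −1/β ≈ -0.6180.
[1] lift (11,16): star map gives 1.1115; window check 0.2 ≤ 1.1115 < 1.6 is true → IN Λ
[2] lift (3,3): star map gives 1.1459; window check 0.2 ≤ 1.1459 < 1.6 is true → IN Λ
[3] lift (10,16): star map gives 0.1115; window check 0.2 ≤ 0.1115 < 1.6 is false → out
[4] lift (21,5): star map gives 17.9098; window check 0.2 ≤ 17.9098 < 1.6 is false → out
[5] lift (22,19): star map gives 10.2574; window check 0.2 ≤ 10.2574 < 1.6 is false → out
[6] lift (9,13): star map gives 0.9656; window check 0.2 ≤ 0.9656 < 1.6 is true → IN Λ
[7] lift (14,23): star map gives -0.2148; window check 0.2 ≤ -0.2148 < 1.6 is false → out

1, 2, 6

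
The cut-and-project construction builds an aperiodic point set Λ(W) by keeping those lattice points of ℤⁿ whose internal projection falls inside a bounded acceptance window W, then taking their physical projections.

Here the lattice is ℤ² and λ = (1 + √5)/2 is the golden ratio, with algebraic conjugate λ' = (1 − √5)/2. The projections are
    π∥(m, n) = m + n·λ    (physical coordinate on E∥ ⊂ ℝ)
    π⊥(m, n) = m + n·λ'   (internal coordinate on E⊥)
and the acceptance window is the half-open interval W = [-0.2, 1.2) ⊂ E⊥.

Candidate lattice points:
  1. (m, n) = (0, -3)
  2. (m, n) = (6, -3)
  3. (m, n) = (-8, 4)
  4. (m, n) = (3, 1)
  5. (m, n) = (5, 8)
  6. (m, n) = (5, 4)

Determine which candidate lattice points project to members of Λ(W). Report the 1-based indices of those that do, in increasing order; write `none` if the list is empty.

5

Numerically λ ≈ 1.6180 and λ' = −1/λ ≈ -0.6180.
candidate 1: (m,n)=(0,-3) → π∥ = 0-3·λ ≈ -4.8541, π⊥ = 0-3·λ' ≈ 1.8541 ∉ [-0.2, 1.2) ⇒ out
candidate 2: (m,n)=(6,-3) → π∥ = 6-3·λ ≈ 1.1459, π⊥ = 6-3·λ' ≈ 7.8541 ∉ [-0.2, 1.2) ⇒ out
candidate 3: (m,n)=(-8,4) → π∥ = -8+4·λ ≈ -1.5279, π⊥ = -8+4·λ' ≈ -10.4721 ∉ [-0.2, 1.2) ⇒ out
candidate 4: (m,n)=(3,1) → π∥ = 3+1·λ ≈ 4.6180, π⊥ = 3+1·λ' ≈ 2.3820 ∉ [-0.2, 1.2) ⇒ out
candidate 5: (m,n)=(5,8) → π∥ = 5+8·λ ≈ 17.9443, π⊥ = 5+8·λ' ≈ 0.0557 ∈ [-0.2, 1.2) ⇒ IN Λ
candidate 6: (m,n)=(5,4) → π∥ = 5+4·λ ≈ 11.4721, π⊥ = 5+4·λ' ≈ 2.5279 ∉ [-0.2, 1.2) ⇒ out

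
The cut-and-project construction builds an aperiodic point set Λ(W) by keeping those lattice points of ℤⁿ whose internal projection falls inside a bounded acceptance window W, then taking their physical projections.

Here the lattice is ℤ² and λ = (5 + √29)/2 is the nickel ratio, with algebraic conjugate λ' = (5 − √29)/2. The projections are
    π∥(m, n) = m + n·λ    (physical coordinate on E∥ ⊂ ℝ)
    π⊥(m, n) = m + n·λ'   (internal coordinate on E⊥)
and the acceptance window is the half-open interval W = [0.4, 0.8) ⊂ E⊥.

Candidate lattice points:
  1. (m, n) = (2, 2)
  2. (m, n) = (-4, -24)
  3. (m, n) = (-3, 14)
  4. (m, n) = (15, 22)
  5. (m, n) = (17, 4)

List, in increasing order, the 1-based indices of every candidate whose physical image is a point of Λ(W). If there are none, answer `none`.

λ' = (5−√29)/2 ≈ -0.19258.
candidate 1: (m,n)=(2,2) → π∥ = 2+2·λ ≈ 12.38516, π⊥ = 2+2·λ' ≈ 1.61484 ∉ [0.4, 0.8) ⇒ out
candidate 2: (m,n)=(-4,-24) → π∥ = -4-24·λ ≈ -128.62198, π⊥ = -4-24·λ' ≈ 0.62198 ∈ [0.4, 0.8) ⇒ IN Λ
candidate 3: (m,n)=(-3,14) → π∥ = -3+14·λ ≈ 69.69615, π⊥ = -3+14·λ' ≈ -5.69615 ∉ [0.4, 0.8) ⇒ out
candidate 4: (m,n)=(15,22) → π∥ = 15+22·λ ≈ 129.23681, π⊥ = 15+22·λ' ≈ 10.76319 ∉ [0.4, 0.8) ⇒ out
candidate 5: (m,n)=(17,4) → π∥ = 17+4·λ ≈ 37.77033, π⊥ = 17+4·λ' ≈ 16.22967 ∉ [0.4, 0.8) ⇒ out

2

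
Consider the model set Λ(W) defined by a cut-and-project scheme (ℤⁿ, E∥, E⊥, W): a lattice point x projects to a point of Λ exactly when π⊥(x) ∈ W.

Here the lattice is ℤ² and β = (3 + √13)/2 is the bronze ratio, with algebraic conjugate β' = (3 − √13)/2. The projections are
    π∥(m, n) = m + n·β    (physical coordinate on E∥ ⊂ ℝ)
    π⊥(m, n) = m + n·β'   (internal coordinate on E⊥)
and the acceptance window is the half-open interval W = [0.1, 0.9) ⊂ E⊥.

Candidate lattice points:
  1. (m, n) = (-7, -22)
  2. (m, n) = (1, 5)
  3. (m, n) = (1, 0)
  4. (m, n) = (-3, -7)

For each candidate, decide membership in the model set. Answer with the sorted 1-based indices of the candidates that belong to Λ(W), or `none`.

Compute β' = (3−√13)/2 = -0.3028, so π⊥(m,n) = m -0.3028·n.
#1 (-7,-22): internal coord -7 + (-22)·β' = -0.3389; -0.3389 ∉ [0.1, 0.9) → out
#2 (1,5): internal coord 1 + (5)·β' = -0.5139; -0.5139 ∉ [0.1, 0.9) → out
#3 (1,0): internal coord 1 + (0)·β' = +1.0000; +1.0000 ∉ [0.1, 0.9) → out
#4 (-3,-7): internal coord -3 + (-7)·β' = -0.8806; -0.8806 ∉ [0.1, 0.9) → out

none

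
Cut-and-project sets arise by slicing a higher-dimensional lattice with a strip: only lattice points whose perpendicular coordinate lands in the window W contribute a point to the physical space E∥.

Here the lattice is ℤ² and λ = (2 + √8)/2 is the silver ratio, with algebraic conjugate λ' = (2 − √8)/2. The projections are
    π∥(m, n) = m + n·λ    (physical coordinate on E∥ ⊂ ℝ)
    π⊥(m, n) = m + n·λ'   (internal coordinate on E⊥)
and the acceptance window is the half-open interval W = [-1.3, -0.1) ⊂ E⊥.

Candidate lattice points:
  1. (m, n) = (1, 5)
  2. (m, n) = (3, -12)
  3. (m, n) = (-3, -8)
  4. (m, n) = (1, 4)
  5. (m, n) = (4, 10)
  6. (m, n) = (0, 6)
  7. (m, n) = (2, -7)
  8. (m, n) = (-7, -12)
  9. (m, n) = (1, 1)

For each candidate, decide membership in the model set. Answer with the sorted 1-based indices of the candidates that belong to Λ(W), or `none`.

1, 4, 5

λ' = (2−√8)/2 ≈ -0.4142.
#1 (1,5): internal coord 1 + (5)·λ' = -1.0711; -1.0711 ∈ [-1.3, -0.1) → IN Λ
#2 (3,-12): internal coord 3 + (-12)·λ' = +7.9706; +7.9706 ∉ [-1.3, -0.1) → out
#3 (-3,-8): internal coord -3 + (-8)·λ' = +0.3137; +0.3137 ∉ [-1.3, -0.1) → out
#4 (1,4): internal coord 1 + (4)·λ' = -0.6569; -0.6569 ∈ [-1.3, -0.1) → IN Λ
#5 (4,10): internal coord 4 + (10)·λ' = -0.1421; -0.1421 ∈ [-1.3, -0.1) → IN Λ
#6 (0,6): internal coord 0 + (6)·λ' = -2.4853; -2.4853 ∉ [-1.3, -0.1) → out
#7 (2,-7): internal coord 2 + (-7)·λ' = +4.8995; +4.8995 ∉ [-1.3, -0.1) → out
#8 (-7,-12): internal coord -7 + (-12)·λ' = -2.0294; -2.0294 ∉ [-1.3, -0.1) → out
#9 (1,1): internal coord 1 + (1)·λ' = +0.5858; +0.5858 ∉ [-1.3, -0.1) → out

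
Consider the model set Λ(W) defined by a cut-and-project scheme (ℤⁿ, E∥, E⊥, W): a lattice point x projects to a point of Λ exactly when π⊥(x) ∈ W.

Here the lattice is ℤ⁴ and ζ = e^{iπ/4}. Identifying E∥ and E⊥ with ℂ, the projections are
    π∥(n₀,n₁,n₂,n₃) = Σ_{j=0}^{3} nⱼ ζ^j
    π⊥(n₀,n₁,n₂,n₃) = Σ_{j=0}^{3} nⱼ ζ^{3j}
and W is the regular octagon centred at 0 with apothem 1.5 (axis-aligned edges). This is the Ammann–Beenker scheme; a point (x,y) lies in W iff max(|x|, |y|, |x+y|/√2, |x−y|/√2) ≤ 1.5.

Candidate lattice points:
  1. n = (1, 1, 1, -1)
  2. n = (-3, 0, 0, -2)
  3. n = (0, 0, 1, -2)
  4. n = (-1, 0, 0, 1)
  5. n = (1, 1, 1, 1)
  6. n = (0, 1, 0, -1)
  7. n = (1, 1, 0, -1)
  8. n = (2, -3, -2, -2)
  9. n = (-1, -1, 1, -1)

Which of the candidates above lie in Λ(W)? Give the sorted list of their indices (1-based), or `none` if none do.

1, 4, 5, 6, 7

π⊥(n) = n₀ + n₁ζ³ + n₂ζ⁶ + n₃ζ⁹ where ζ = e^{iπ/4}.
candidate 1: n = (1, 1, 1, -1) → π⊥ ≈ (-0.414214, -1.000000); max(|x|,|y|,|x±y|/√2) = 1.000000 ≤ 1.5 ⇒ ∈ W
candidate 2: n = (-3, 0, 0, -2) → π⊥ ≈ (-4.414214, -1.414214); max(|x|,|y|,|x±y|/√2) = 4.414214 > 1.5 ⇒ ∉ W
candidate 3: n = (0, 0, 1, -2) → π⊥ ≈ (-1.414214, -2.414214); max(|x|,|y|,|x±y|/√2) = 2.707107 > 1.5 ⇒ ∉ W
candidate 4: n = (-1, 0, 0, 1) → π⊥ ≈ (-0.292893, +0.707107); max(|x|,|y|,|x±y|/√2) = 0.707107 ≤ 1.5 ⇒ ∈ W
candidate 5: n = (1, 1, 1, 1) → π⊥ ≈ (+1.000000, +0.414214); max(|x|,|y|,|x±y|/√2) = 1.000000 ≤ 1.5 ⇒ ∈ W
candidate 6: n = (0, 1, 0, -1) → π⊥ ≈ (-1.414214, +0.000000); max(|x|,|y|,|x±y|/√2) = 1.414214 ≤ 1.5 ⇒ ∈ W
candidate 7: n = (1, 1, 0, -1) → π⊥ ≈ (-0.414214, +0.000000); max(|x|,|y|,|x±y|/√2) = 0.414214 ≤ 1.5 ⇒ ∈ W
candidate 8: n = (2, -3, -2, -2) → π⊥ ≈ (+2.707107, -1.535534); max(|x|,|y|,|x±y|/√2) = 3.000000 > 1.5 ⇒ ∉ W
candidate 9: n = (-1, -1, 1, -1) → π⊥ ≈ (-1.000000, -2.414214); max(|x|,|y|,|x±y|/√2) = 2.414214 > 1.5 ⇒ ∉ W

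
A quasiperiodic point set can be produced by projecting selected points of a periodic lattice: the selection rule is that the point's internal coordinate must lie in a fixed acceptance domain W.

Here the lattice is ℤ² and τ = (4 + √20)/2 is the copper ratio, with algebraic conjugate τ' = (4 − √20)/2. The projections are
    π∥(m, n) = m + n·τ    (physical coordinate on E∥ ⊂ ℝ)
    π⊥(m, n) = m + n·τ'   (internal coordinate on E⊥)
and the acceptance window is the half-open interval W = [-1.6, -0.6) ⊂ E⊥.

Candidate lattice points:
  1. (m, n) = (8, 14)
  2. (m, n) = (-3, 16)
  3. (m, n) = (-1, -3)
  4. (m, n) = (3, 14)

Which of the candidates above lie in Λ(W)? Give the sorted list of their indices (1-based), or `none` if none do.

none

Compute τ' = (4−√20)/2 = -0.2361, so π⊥(m,n) = m -0.2361·n.
#1 (8,14): internal coord 8 + (14)·τ' = +4.6950; +4.6950 ∉ [-1.6, -0.6) → out
#2 (-3,16): internal coord -3 + (16)·τ' = -6.7771; -6.7771 ∉ [-1.6, -0.6) → out
#3 (-1,-3): internal coord -1 + (-3)·τ' = -0.2918; -0.2918 ∉ [-1.6, -0.6) → out
#4 (3,14): internal coord 3 + (14)·τ' = -0.3050; -0.3050 ∉ [-1.6, -0.6) → out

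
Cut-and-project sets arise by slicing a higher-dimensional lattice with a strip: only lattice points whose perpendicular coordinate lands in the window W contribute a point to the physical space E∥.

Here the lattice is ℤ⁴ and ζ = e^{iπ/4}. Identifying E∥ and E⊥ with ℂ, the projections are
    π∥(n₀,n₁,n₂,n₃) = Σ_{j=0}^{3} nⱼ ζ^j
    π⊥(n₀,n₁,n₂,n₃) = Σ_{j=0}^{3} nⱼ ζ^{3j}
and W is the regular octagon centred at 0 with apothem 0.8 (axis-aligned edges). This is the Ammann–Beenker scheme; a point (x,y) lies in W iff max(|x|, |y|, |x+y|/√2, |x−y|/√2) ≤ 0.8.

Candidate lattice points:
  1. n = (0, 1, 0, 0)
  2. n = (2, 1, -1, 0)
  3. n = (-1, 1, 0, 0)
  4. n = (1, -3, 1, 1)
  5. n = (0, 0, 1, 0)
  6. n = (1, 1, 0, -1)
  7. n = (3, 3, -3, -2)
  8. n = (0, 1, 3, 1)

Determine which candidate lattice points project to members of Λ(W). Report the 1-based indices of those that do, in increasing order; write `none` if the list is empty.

6

With ζ = e^{iπ/4} the internal vectors are ζ^0,ζ^3,ζ^6,ζ^9.
candidate 1: n = (0, 1, 0, 0) → π⊥ ≈ (-0.7071, +0.7071); max(|x|,|y|,|x±y|/√2) = 1.0000 > 0.8 ⇒ ∉ W
candidate 2: n = (2, 1, -1, 0) → π⊥ ≈ (+1.2929, +1.7071); max(|x|,|y|,|x±y|/√2) = 2.1213 > 0.8 ⇒ ∉ W
candidate 3: n = (-1, 1, 0, 0) → π⊥ ≈ (-1.7071, +0.7071); max(|x|,|y|,|x±y|/√2) = 1.7071 > 0.8 ⇒ ∉ W
candidate 4: n = (1, -3, 1, 1) → π⊥ ≈ (+3.8284, -2.4142); max(|x|,|y|,|x±y|/√2) = 4.4142 > 0.8 ⇒ ∉ W
candidate 5: n = (0, 0, 1, 0) → π⊥ ≈ (+0.0000, -1.0000); max(|x|,|y|,|x±y|/√2) = 1.0000 > 0.8 ⇒ ∉ W
candidate 6: n = (1, 1, 0, -1) → π⊥ ≈ (-0.4142, +0.0000); max(|x|,|y|,|x±y|/√2) = 0.4142 ≤ 0.8 ⇒ ∈ W
candidate 7: n = (3, 3, -3, -2) → π⊥ ≈ (-0.5355, +3.7071); max(|x|,|y|,|x±y|/√2) = 3.7071 > 0.8 ⇒ ∉ W
candidate 8: n = (0, 1, 3, 1) → π⊥ ≈ (+0.0000, -1.5858); max(|x|,|y|,|x±y|/√2) = 1.5858 > 0.8 ⇒ ∉ W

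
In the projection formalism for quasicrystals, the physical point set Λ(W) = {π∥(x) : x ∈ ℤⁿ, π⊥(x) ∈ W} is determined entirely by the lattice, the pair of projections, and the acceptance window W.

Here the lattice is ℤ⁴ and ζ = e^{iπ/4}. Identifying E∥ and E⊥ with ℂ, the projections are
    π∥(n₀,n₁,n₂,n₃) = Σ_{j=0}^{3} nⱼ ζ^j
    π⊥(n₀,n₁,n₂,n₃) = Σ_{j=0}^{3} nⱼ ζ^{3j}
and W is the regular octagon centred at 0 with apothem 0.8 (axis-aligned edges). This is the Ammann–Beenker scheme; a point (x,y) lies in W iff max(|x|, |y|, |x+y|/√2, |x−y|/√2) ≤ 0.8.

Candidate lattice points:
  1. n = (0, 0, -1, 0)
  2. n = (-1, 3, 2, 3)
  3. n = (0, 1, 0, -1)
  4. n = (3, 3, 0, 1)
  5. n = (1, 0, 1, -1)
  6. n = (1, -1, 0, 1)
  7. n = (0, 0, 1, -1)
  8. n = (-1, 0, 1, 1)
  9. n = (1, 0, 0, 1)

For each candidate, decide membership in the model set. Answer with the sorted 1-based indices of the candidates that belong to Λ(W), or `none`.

π⊥(n) = n₀ + n₁ζ³ + n₂ζ⁶ + n₃ζ⁹ where ζ = e^{iπ/4}.
#1 (0, 0, -1, 0): internal (0.00000, 1.00000); octagon support 1.00000 vs apothem 0.8 → ∉ W
#2 (-1, 3, 2, 3): internal (-1.00000, 2.24264); octagon support 2.29289 vs apothem 0.8 → ∉ W
#3 (0, 1, 0, -1): internal (-1.41421, 0.00000); octagon support 1.41421 vs apothem 0.8 → ∉ W
#4 (3, 3, 0, 1): internal (1.58579, 2.82843); octagon support 3.12132 vs apothem 0.8 → ∉ W
#5 (1, 0, 1, -1): internal (0.29289, -1.70711); octagon support 1.70711 vs apothem 0.8 → ∉ W
#6 (1, -1, 0, 1): internal (2.41421, 0.00000); octagon support 2.41421 vs apothem 0.8 → ∉ W
#7 (0, 0, 1, -1): internal (-0.70711, -1.70711); octagon support 1.70711 vs apothem 0.8 → ∉ W
#8 (-1, 0, 1, 1): internal (-0.29289, -0.29289); octagon support 0.41421 vs apothem 0.8 → ∈ W
#9 (1, 0, 0, 1): internal (1.70711, 0.70711); octagon support 1.70711 vs apothem 0.8 → ∉ W

8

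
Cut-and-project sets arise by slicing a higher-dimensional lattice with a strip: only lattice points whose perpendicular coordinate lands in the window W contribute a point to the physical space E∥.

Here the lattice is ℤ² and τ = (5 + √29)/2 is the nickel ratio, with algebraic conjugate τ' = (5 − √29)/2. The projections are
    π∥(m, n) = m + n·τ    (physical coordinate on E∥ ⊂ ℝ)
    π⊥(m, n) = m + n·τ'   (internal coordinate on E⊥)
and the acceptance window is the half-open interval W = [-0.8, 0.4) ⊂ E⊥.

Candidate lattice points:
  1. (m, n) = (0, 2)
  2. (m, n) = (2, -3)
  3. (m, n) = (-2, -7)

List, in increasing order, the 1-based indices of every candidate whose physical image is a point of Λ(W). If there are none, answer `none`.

Numerically τ ≈ 5.19258 and τ' = −1/τ ≈ -0.19258.
#1 (0,2): internal coord 0 + (2)·τ' = -0.38516; -0.38516 ∈ [-0.8, 0.4) → IN Λ
#2 (2,-3): internal coord 2 + (-3)·τ' = +2.57775; +2.57775 ∉ [-0.8, 0.4) → out
#3 (-2,-7): internal coord -2 + (-7)·τ' = -0.65192; -0.65192 ∈ [-0.8, 0.4) → IN Λ

1, 3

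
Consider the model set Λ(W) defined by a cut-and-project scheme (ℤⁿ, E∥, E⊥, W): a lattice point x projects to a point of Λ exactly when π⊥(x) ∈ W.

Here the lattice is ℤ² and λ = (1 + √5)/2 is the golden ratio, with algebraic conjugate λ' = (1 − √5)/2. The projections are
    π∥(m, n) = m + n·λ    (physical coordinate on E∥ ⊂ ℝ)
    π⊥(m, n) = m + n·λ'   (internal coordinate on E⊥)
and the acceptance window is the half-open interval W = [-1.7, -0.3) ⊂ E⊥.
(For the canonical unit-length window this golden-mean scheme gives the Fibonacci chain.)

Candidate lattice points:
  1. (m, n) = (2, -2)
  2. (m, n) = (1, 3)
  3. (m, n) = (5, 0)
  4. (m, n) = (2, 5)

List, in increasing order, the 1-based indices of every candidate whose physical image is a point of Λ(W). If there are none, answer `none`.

2, 4

λ' = (1−√5)/2 ≈ -0.618034.
#1 (2,-2): internal coord 2 + (-2)·λ' = +3.236068; +3.236068 ∉ [-1.7, -0.3) → out
#2 (1,3): internal coord 1 + (3)·λ' = -0.854102; -0.854102 ∈ [-1.7, -0.3) → IN Λ
#3 (5,0): internal coord 5 + (0)·λ' = +5.000000; +5.000000 ∉ [-1.7, -0.3) → out
#4 (2,5): internal coord 2 + (5)·λ' = -1.090170; -1.090170 ∈ [-1.7, -0.3) → IN Λ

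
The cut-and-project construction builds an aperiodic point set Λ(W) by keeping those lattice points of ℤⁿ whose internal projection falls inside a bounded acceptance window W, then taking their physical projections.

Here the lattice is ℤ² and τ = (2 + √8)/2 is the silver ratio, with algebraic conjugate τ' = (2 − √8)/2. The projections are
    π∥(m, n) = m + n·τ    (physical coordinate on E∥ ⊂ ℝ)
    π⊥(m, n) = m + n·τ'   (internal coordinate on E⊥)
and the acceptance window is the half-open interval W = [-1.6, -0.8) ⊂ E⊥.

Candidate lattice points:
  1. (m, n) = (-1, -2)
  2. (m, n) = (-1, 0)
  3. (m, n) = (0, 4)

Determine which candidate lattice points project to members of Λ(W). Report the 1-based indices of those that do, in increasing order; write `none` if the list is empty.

2

Numerically τ ≈ 2.414214 and τ' = −1/τ ≈ -0.414214.
#1 (-1,-2): internal coord -1 + (-2)·τ' = -0.171573; -0.171573 ∉ [-1.6, -0.8) → out
#2 (-1,0): internal coord -1 + (0)·τ' = -1.000000; -1.000000 ∈ [-1.6, -0.8) → IN Λ
#3 (0,4): internal coord 0 + (4)·τ' = -1.656854; -1.656854 ∉ [-1.6, -0.8) → out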